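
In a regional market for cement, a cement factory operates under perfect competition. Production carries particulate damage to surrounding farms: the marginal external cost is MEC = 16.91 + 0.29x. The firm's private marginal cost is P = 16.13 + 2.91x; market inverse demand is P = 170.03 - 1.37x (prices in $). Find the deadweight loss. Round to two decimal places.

DWL = $81.77

Market equilibrium (private): 16.13 + 2.91x = 170.03 - 1.37x → x_m = 35.9579.
Social marginal cost = private MC + MEC = 33.04 + 3.20x.
Set SMC = demand: 33.04 + 3.20x = 170.03 - 1.37x → x* = 29.9759.
Between x* and x_m the wedge SMC − demand runs linearly from 0 to MEC(x_m), so the loss is a triangle.
DWL = ½ × 5.9820 × 27.3378 = 81.7674.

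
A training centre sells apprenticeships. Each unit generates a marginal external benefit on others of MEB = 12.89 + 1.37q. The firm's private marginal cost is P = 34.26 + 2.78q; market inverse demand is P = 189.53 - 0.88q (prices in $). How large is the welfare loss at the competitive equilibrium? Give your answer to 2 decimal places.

DWL = $1100.97

Market equilibrium (private): 34.26 + 2.78q = 189.53 - 0.88q → q_m = 42.4235.
Social marginal cost = private MC − MEB = 21.37 + 1.41q.
Set SMC = demand: 21.37 + 1.41q = 189.53 - 0.88q → q* = 73.4323.
The loss is the area between SMC and demand from q* to q_m; with linear curves that's a triangle of height MEB(q_m).
DWL = ½ × 31.0088 × 71.0102 = 1100.9705.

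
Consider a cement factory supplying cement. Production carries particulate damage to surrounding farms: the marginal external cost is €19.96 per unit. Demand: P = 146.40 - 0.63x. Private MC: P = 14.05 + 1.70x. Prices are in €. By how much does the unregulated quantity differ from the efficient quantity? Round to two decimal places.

8.57 units

Market equilibrium (private): 14.05 + 1.70x = 146.40 - 0.63x → x_m = 56.8026.
Social marginal cost = private MC + MEC = 34.01 + 1.70x.
Set SMC = demand: 34.01 + 1.70x = 146.40 - 0.63x → x* = 48.2361.
Gap = |56.8026 − 48.2361| = 8.5665.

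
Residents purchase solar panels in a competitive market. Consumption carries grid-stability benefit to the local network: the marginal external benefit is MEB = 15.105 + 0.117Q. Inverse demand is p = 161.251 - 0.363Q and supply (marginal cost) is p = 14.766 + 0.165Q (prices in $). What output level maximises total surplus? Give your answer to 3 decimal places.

Social marginal benefit = demand + MEB = 176.356 - 0.246Q.
Set SMB = MC: 176.356 - 0.246Q = 14.766 + 0.165Q → Q* = 393.1630.

Q* = 393.163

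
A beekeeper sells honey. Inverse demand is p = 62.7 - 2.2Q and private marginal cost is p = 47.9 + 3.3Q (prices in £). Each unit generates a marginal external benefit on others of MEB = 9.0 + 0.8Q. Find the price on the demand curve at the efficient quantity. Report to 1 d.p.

P = £51.6

Social marginal cost = private MC − MEB = 38.9 + 2.5Q.
Set SMC = demand: 38.9 + 2.5Q = 62.7 - 2.2Q → Q* = 5.0638.
Consumer price on the demand curve at Q*: 62.7 − 2.2×5.0638 = 51.5596.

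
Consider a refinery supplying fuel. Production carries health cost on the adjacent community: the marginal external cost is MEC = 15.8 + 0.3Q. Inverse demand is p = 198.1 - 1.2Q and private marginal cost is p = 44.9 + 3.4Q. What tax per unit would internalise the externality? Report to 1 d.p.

Social marginal cost = private MC + MEC = 60.7 + 3.7Q.
Set SMC = demand: 60.7 + 3.7Q = 198.1 - 1.2Q → Q* = 28.0408.
The Pigouvian tax equals MEC at Q*: 15.8 + 0.3×28.0408 = 24.2122.

tax = 24.2 per unit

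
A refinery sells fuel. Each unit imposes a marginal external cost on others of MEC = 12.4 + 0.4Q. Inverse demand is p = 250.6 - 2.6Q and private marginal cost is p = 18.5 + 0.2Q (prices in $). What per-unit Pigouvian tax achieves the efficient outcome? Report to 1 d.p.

tax = $39.9 per unit

Social marginal cost = private MC + MEC = 30.9 + 0.6Q.
Set SMC = demand: 30.9 + 0.6Q = 250.6 - 2.6Q → Q* = 68.6563.
The Pigouvian tax equals MEC at Q*: 12.4 + 0.4×68.6563 = 39.8625.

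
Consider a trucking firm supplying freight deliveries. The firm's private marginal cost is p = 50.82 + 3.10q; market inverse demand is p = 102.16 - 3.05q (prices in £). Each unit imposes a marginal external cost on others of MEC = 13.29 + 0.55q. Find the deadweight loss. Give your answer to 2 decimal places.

Market equilibrium (private): 50.82 + 3.10q = 102.16 - 3.05q → q_m = 8.3480.
Social marginal cost = private MC + MEC = 64.11 + 3.65q.
Set SMC = demand: 64.11 + 3.65q = 102.16 - 3.05q → q* = 5.6791.
Height of the DWL triangle at q_m is SMC(q_m) − demand(q_m) = MEC(q_m) = 17.8814.
DWL = ½ × 2.6689 × 17.8814 = 23.8618.

DWL = £23.86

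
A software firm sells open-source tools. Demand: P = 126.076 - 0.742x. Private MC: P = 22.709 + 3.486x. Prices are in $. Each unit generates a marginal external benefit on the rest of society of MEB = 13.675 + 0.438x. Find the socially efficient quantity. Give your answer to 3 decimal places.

Social marginal cost = private MC − MEB = 9.034 + 3.048x.
Set SMC = demand: 9.034 + 3.048x = 126.076 - 0.742x → x* = 30.8818.

x* = 30.882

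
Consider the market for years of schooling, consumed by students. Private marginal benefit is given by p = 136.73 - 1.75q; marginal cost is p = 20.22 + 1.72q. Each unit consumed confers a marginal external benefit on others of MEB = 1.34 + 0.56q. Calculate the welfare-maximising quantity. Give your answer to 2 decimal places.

Social marginal benefit = demand + MEB = 138.07 - 1.19q.
Set SMB = MC: 138.07 - 1.19q = 20.22 + 1.72q → q* = 40.4983.

q* = 40.50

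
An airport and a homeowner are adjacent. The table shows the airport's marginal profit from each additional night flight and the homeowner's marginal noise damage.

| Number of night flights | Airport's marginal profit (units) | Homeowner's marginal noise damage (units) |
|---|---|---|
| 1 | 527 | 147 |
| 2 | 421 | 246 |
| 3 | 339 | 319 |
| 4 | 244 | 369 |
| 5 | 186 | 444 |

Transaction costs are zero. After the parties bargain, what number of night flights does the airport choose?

Bargaining reaches the level where marginal profit last exceeds marginal noise damage.
That holds through level 3 (339 ≥ 319) but not at 4 (244 < 369).

3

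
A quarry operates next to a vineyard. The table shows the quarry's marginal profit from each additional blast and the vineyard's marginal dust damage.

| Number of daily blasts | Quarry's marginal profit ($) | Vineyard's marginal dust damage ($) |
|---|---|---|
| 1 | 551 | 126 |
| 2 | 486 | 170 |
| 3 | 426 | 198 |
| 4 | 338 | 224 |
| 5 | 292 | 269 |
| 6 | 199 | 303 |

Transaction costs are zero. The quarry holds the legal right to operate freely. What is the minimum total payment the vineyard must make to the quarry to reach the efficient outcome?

Left alone the quarry would choose level 6 (marginal profit stays positive).
Efficient level: k* = 5 (marginal profit ≥ marginal dust damage through 5).
The vineyard must at least cover the quarry's forgone profit from cutting 6→5: 199 = 199.

$199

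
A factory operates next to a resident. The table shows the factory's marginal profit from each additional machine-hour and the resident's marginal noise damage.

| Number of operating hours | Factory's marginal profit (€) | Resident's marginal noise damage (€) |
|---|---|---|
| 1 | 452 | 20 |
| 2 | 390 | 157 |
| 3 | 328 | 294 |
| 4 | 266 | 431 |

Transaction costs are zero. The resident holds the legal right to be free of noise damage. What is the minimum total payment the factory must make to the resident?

Efficient level: marginal profit ≥ marginal noise damage through level 3, so k* = 3.
With the resident holding the right, the factory must at least compensate total damage at k*: 20 + 157 + 294 = 471.

€471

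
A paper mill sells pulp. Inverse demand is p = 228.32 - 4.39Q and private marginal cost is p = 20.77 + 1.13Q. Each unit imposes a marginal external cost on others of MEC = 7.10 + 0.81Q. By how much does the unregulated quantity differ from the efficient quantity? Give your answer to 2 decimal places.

Market equilibrium (private): 20.77 + 1.13Q = 228.32 - 4.39Q → Q_m = 37.5996.
Social marginal cost = private MC + MEC = 27.87 + 1.94Q.
Set SMC = demand: 27.87 + 1.94Q = 228.32 - 4.39Q → Q* = 31.6667.
Gap = |37.5996 − 31.6667| = 5.9329.

5.93 units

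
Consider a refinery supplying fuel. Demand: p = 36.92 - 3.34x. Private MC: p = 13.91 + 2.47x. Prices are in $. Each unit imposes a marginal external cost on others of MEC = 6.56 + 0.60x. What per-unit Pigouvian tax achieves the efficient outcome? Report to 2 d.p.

tax = $8.10 per unit

Social marginal cost = private MC + MEC = 20.47 + 3.07x.
Set SMC = demand: 20.47 + 3.07x = 36.92 - 3.34x → x* = 2.5663.
The Pigouvian tax equals MEC at x*: 6.56 + 0.60×2.5663 = 8.0998.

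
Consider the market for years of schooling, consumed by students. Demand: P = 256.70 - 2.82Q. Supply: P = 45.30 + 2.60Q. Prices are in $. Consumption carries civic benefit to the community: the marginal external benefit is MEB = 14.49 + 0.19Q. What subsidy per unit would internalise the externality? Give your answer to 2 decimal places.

subsidy = $22.70 per unit

Social marginal benefit = demand + MEB = 271.19 - 2.63Q.
Set SMB = MC: 271.19 - 2.63Q = 45.30 + 2.60Q → Q* = 43.1912.
The Pigouvian subsidy equals MEB at Q*: 14.49 + 0.19×43.1912 = 22.6963.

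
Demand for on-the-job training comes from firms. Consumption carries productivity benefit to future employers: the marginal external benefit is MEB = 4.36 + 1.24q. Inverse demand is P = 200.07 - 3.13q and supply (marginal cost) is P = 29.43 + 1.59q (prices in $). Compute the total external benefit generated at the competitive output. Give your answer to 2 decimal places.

$967.97

Market equilibrium (private): 29.43 + 1.59q = 200.07 - 3.13q → q_m = 36.1525.
Total external benefit = ∫₀^{q_m} (4.36 + 1.24q) dq = 4.36×36.1525 + ½×1.24×36.1525² = 967.9669.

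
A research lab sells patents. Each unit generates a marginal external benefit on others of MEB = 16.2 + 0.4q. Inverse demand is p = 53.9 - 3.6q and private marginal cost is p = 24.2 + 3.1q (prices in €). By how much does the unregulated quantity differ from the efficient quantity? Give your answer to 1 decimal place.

2.9 units

Market equilibrium (private): 24.2 + 3.1q = 53.9 - 3.6q → q_m = 4.4328.
Social marginal cost = private MC − MEB = 8.0 + 2.7q.
Set SMC = demand: 8.0 + 2.7q = 53.9 - 3.6q → q* = 7.2857.
Gap = |4.4328 − 7.2857| = 2.8529.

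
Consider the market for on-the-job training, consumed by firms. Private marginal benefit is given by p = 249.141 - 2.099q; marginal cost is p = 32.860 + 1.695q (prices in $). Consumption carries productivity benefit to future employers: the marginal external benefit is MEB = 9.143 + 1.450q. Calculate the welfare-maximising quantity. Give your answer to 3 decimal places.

Social marginal benefit = demand + MEB = 258.284 - 0.649q.
Set SMB = MC: 258.284 - 0.649q = 32.860 + 1.695q → q* = 96.1706.

q* = 96.171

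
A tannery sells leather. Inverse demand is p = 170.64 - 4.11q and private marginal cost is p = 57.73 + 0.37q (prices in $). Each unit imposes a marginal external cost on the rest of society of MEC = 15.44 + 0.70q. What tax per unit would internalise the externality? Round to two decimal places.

Social marginal cost = private MC + MEC = 73.17 + 1.07q.
Set SMC = demand: 73.17 + 1.07q = 170.64 - 4.11q → q* = 18.8166.
The Pigouvian tax equals MEC at q*: 15.44 + 0.70×18.8166 = 28.6116.

tax = $28.61 per unit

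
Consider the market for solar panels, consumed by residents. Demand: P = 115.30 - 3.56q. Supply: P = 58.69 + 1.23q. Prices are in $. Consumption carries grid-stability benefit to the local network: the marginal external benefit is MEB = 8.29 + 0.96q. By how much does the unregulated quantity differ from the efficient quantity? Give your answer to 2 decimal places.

5.13 units

Market equilibrium (private): 58.69 + 1.23q = 115.30 - 3.56q → q_m = 11.8184.
Social marginal benefit = demand + MEB = 123.59 - 2.60q.
Set SMB = MC: 123.59 - 2.60q = 58.69 + 1.23q → q* = 16.9452.
Gap = |11.8184 − 16.9452| = 5.1268.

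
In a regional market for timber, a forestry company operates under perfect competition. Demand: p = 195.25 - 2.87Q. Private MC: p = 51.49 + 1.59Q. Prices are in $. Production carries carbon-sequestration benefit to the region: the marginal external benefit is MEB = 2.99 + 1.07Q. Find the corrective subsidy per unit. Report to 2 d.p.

Social marginal cost = private MC − MEB = 48.50 + 0.52Q.
Set SMC = demand: 48.50 + 0.52Q = 195.25 - 2.87Q → Q* = 43.2891.
The Pigouvian subsidy equals MEB at Q*: 2.99 + 1.07×43.2891 = 49.3093.

subsidy = $49.31 per unit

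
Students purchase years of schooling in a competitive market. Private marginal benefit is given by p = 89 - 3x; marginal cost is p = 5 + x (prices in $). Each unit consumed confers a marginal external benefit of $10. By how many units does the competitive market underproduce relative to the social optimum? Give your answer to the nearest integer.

Market equilibrium (private): 5 + x = 89 - 3x → x_m = 21.0000.
Social marginal benefit = demand + MEB = 99 - 3x.
Set SMB = MC: 99 - 3x = 5 + x → x* = 23.5000.
Gap = |21.0000 − 23.5000| = 2.5000.

3 units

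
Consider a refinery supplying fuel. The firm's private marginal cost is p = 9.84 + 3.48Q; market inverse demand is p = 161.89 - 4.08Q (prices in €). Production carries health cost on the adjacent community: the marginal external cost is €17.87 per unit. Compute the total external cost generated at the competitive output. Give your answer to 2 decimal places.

Market equilibrium (private): 9.84 + 3.48Q = 161.89 - 4.08Q → Q_m = 20.1124.
Total external cost = MEC × Q_m = 17.87 × 20.1124 = 359.4086.

€359.41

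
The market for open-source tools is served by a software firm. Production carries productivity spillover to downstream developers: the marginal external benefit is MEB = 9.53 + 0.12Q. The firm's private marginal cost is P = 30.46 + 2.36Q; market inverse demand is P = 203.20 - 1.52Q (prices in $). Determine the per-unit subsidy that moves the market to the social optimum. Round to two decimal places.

Social marginal cost = private MC − MEB = 20.93 + 2.24Q.
Set SMC = demand: 20.93 + 2.24Q = 203.20 - 1.52Q → Q* = 48.4761.
The Pigouvian subsidy equals MEB at Q*: 9.53 + 0.12×48.4761 = 15.3471.

subsidy = $15.35 per unit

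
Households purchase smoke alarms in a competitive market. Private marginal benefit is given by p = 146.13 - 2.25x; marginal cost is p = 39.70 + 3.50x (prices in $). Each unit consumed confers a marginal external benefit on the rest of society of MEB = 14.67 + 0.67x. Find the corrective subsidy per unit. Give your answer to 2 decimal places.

Social marginal benefit = demand + MEB = 160.80 - 1.58x.
Set SMB = MC: 160.80 - 1.58x = 39.70 + 3.50x → x* = 23.8386.
The Pigouvian subsidy equals MEB at x*: 14.67 + 0.67×23.8386 = 30.6419.

subsidy = $30.64 per unit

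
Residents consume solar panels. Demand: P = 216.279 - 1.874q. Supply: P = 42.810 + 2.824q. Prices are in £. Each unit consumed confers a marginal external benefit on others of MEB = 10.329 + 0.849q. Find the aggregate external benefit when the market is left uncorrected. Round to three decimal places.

Market equilibrium (private): 42.810 + 2.824q = 216.279 - 1.874q → q_m = 36.9240.
Total external benefit = ∫₀^{q_m} (10.329 + 0.849q) dq = 10.329×36.9240 + ½×0.849×36.9240² = 960.1436.

£960.144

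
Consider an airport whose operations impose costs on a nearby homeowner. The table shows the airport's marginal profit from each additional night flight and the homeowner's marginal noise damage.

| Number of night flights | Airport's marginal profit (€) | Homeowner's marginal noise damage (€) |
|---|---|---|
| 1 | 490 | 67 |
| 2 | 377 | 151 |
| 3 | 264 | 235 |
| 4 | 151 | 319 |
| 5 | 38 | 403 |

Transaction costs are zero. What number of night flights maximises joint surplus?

3

Bargaining reaches the level where marginal profit last exceeds marginal noise damage.
That holds through level 3 (264 ≥ 235) but not at 4 (151 < 319).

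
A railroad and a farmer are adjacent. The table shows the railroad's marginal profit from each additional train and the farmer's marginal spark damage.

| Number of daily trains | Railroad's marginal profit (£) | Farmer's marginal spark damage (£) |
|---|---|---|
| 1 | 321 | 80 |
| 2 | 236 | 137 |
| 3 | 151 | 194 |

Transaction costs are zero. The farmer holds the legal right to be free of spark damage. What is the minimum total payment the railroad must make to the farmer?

£217

Efficient level: marginal profit ≥ marginal spark damage through level 2, so k* = 2.
With the farmer holding the right, the railroad must at least compensate total damage at k*: 80 + 137 = 217.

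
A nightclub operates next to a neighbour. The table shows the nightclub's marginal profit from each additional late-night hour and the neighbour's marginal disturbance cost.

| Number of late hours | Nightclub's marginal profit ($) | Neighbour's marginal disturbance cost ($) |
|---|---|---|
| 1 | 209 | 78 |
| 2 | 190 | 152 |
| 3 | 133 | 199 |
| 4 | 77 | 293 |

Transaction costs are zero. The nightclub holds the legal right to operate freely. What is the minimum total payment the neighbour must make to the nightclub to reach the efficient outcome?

Left alone the nightclub would choose level 4 (marginal profit stays positive).
Efficient level: k* = 2 (marginal profit ≥ marginal disturbance cost through 2).
The neighbour must at least cover the nightclub's forgone profit from cutting 4→2: 133 + 77 = 210.

$210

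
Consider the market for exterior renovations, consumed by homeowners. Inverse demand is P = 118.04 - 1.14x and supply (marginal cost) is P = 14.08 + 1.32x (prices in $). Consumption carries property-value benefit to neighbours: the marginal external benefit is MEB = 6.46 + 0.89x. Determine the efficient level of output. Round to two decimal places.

x* = 70.33

Social marginal benefit = demand + MEB = 124.50 - 0.25x.
Set SMB = MC: 124.50 - 0.25x = 14.08 + 1.32x → x* = 70.3312.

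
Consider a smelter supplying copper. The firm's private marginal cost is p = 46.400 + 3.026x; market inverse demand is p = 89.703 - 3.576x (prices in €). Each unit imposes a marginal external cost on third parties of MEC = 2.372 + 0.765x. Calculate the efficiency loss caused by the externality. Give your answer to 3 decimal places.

Market equilibrium (private): 46.400 + 3.026x = 89.703 - 3.576x → x_m = 6.5591.
Social marginal cost = private MC + MEC = 48.772 + 3.791x.
Set SMC = demand: 48.772 + 3.791x = 89.703 - 3.576x → x* = 5.5560.
The welfare-loss triangle has base |x_m − x*| and height MEC(x_m) (the vertical gap between SMC and demand is zero at x* and MEC at x_m).
DWL = ½ × 1.0031 × 7.3897 = 3.7063.

DWL = €3.706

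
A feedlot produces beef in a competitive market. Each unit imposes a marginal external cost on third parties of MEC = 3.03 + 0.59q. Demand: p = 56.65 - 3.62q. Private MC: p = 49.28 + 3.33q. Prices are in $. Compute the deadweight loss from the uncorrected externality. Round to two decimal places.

DWL = $0.89

Market equilibrium (private): 49.28 + 3.33q = 56.65 - 3.62q → q_m = 1.0604.
Social marginal cost = private MC + MEC = 52.31 + 3.92q.
Set SMC = demand: 52.31 + 3.92q = 56.65 - 3.62q → q* = 0.5756.
Height of the DWL triangle at q_m is SMC(q_m) − demand(q_m) = MEC(q_m) = 3.6557.
DWL = ½ × 0.4848 × 3.6557 = 0.8861.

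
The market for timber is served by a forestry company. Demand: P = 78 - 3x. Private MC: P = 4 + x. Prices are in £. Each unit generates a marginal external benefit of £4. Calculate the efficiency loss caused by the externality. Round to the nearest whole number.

DWL = £2

Market equilibrium (private): 4 + x = 78 - 3x → x_m = 18.5000.
Social marginal cost = private MC − MEB = 0 + x.
Set SMC = demand: 0 + x = 78 - 3x → x* = 19.5000.
The loss is the area between SMC and demand from x* to x_m; with linear curves that's a triangle of height MEB(x_m).
DWL = ½ × 1.0000 × 4.0000 = 2.0000.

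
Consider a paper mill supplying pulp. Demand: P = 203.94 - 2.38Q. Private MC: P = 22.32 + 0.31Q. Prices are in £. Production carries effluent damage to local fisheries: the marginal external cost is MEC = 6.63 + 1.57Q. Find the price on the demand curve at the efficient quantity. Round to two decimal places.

P = £106.18

Social marginal cost = private MC + MEC = 28.95 + 1.88Q.
Set SMC = demand: 28.95 + 1.88Q = 203.94 - 2.38Q → Q* = 41.0775.
Consumer price on the demand curve at Q*: 203.94 − 2.38×41.0775 = 106.1756.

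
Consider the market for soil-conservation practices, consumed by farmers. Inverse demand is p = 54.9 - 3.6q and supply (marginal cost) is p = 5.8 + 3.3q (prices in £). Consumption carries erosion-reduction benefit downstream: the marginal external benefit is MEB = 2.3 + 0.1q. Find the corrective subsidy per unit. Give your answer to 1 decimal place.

Social marginal benefit = demand + MEB = 57.2 - 3.5q.
Set SMB = MC: 57.2 - 3.5q = 5.8 + 3.3q → q* = 7.5588.
The Pigouvian subsidy equals MEB at q*: 2.3 + 0.1×7.5588 = 3.0559.

subsidy = £3.1 per unit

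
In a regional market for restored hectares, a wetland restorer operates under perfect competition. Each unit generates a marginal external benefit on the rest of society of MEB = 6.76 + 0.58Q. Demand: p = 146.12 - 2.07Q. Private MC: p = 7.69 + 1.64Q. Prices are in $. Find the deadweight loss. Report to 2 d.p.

DWL = $128.86

Market equilibrium (private): 7.69 + 1.64Q = 146.12 - 2.07Q → Q_m = 37.3127.
Social marginal cost = private MC − MEB = 0.93 + 1.06Q.
Set SMC = demand: 0.93 + 1.06Q = 146.12 - 2.07Q → Q* = 46.3866.
The welfare-loss triangle has base |Q_m − Q*| and height MEB(Q_m) (the vertical gap between SMC and demand is zero at Q* and MEB at Q_m).
DWL = ½ × 9.0739 × 28.4013 = 128.8553.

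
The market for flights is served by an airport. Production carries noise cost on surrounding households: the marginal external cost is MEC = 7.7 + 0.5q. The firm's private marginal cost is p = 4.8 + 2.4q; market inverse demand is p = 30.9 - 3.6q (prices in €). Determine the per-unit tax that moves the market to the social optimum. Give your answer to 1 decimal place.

Social marginal cost = private MC + MEC = 12.5 + 2.9q.
Set SMC = demand: 12.5 + 2.9q = 30.9 - 3.6q → q* = 2.8308.
The Pigouvian tax equals MEC at q*: 7.7 + 0.5×2.8308 = 9.1154.

tax = €9.1 per unit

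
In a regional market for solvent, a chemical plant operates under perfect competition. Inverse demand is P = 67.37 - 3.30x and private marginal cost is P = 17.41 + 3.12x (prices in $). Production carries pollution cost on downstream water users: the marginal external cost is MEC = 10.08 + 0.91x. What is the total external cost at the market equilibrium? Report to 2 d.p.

$106.00

Market equilibrium (private): 17.41 + 3.12x = 67.37 - 3.30x → x_m = 7.7819.
Total external cost = ∫₀^{x_m} (10.08 + 0.91x) dx = 10.08×7.7819 + ½×0.91×7.7819² = 105.9954.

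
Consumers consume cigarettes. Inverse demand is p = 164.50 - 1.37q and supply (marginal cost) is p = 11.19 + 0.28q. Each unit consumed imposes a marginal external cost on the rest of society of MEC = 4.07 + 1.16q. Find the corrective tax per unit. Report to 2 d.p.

tax = 65.68 per unit

Social marginal benefit = demand − MEC = 160.43 - 2.53q.
Set SMB = MC: 160.43 - 2.53q = 11.19 + 0.28q → q* = 53.1103.
The Pigouvian tax equals MEC at q*: 4.07 + 1.16×53.1103 = 65.6779.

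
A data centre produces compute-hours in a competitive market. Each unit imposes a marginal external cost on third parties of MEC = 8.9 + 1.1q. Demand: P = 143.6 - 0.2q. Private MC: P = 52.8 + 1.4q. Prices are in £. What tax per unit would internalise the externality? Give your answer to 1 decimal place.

tax = £42.3 per unit

Social marginal cost = private MC + MEC = 61.7 + 2.5q.
Set SMC = demand: 61.7 + 2.5q = 143.6 - 0.2q → q* = 30.3333.
The Pigouvian tax equals MEC at q*: 8.9 + 1.1×30.3333 = 42.2666.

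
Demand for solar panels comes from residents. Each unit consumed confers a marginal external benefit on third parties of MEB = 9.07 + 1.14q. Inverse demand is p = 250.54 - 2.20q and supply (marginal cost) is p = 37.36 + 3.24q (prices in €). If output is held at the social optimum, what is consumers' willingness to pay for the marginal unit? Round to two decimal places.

P = €136.83

Social marginal benefit = demand + MEB = 259.61 - 1.06q.
Set SMB = MC: 259.61 - 1.06q = 37.36 + 3.24q → q* = 51.6860.
Consumer price on the demand curve at q*: 250.54 − 2.20×51.6860 = 136.8308.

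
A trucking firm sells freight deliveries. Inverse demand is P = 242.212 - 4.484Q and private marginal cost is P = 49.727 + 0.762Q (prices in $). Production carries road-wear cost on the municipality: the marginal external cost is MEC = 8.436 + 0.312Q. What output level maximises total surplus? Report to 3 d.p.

Q* = 33.114

Social marginal cost = private MC + MEC = 58.163 + 1.074Q.
Set SMC = demand: 58.163 + 1.074Q = 242.212 - 4.484Q → Q* = 33.1142.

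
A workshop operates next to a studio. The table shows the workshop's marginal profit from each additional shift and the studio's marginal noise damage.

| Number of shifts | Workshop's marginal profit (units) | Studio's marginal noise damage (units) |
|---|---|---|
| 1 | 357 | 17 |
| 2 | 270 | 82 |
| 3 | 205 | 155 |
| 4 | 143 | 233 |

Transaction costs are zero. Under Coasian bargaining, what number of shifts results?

3

Bargaining reaches the level where marginal profit last exceeds marginal noise damage.
That holds through level 3 (205 ≥ 155) but not at 4 (143 < 233).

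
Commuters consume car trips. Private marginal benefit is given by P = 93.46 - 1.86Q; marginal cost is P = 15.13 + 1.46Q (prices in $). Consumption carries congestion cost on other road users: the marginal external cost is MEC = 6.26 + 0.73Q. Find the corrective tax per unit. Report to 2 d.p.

Social marginal benefit = demand − MEC = 87.20 - 2.59Q.
Set SMB = MC: 87.20 - 2.59Q = 15.13 + 1.46Q → Q* = 17.7951.
The Pigouvian tax equals MEC at Q*: 6.26 + 0.73×17.7951 = 19.2504.

tax = $19.25 per unit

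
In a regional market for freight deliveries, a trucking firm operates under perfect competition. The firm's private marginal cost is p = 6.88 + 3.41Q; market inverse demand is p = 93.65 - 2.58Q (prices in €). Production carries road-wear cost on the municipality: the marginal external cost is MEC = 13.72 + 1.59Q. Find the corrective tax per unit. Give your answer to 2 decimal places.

Social marginal cost = private MC + MEC = 20.60 + 5.00Q.
Set SMC = demand: 20.60 + 5.00Q = 93.65 - 2.58Q → Q* = 9.6372.
The Pigouvian tax equals MEC at Q*: 13.72 + 1.59×9.6372 = 29.0431.

tax = €29.04 per unit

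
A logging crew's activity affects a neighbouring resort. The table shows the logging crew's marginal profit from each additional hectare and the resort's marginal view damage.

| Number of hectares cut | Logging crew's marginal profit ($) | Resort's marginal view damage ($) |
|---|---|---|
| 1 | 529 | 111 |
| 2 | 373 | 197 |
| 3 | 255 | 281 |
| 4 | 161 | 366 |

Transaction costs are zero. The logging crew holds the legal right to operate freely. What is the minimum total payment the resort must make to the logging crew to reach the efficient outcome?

Left alone the logging crew would choose level 4 (marginal profit stays positive).
Efficient level: k* = 2 (marginal profit ≥ marginal view damage through 2).
The resort must at least cover the logging crew's forgone profit from cutting 4→2: 255 + 161 = 416.

$416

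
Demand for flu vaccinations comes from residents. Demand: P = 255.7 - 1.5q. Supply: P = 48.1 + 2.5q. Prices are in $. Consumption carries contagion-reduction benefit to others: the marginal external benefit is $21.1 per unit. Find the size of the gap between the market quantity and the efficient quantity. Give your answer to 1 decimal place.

Market equilibrium (private): 48.1 + 2.5q = 255.7 - 1.5q → q_m = 51.9000.
Social marginal benefit = demand + MEB = 276.8 - 1.5q.
Set SMB = MC: 276.8 - 1.5q = 48.1 + 2.5q → q* = 57.1750.
Gap = |51.9000 − 57.1750| = 5.2750.

5.3 units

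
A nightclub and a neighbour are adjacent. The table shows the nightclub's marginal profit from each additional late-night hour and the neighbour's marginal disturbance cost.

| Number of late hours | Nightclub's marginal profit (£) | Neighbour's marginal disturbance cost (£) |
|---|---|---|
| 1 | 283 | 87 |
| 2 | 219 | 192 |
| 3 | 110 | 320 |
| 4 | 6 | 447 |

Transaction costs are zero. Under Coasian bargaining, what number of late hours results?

2

Bargaining reaches the level where marginal profit last exceeds marginal disturbance cost.
That holds through level 2 (219 ≥ 192) but not at 3 (110 < 320).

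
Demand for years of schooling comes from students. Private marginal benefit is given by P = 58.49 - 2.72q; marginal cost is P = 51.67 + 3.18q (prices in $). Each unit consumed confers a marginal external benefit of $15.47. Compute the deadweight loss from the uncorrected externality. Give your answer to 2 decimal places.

DWL = $20.28

Market equilibrium (private): 51.67 + 3.18q = 58.49 - 2.72q → q_m = 1.1559.
Social marginal benefit = demand + MEB = 73.96 - 2.72q.
Set SMB = MC: 73.96 - 2.72q = 51.67 + 3.18q → q* = 3.7780.
Height of the DWL triangle at q_m is SMB(q_m) − MC(q_m) = MEB(q_m) = 15.4700.
DWL = ½ × 2.6221 × 15.4700 = 20.2819.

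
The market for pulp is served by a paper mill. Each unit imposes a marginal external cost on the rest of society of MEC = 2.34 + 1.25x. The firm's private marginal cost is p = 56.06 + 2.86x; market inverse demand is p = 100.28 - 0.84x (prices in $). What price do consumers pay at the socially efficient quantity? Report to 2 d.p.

P = $93.17

Social marginal cost = private MC + MEC = 58.40 + 4.11x.
Set SMC = demand: 58.40 + 4.11x = 100.28 - 0.84x → x* = 8.4606.
Consumer price on the demand curve at x*: 100.28 − 0.84×8.4606 = 93.1731.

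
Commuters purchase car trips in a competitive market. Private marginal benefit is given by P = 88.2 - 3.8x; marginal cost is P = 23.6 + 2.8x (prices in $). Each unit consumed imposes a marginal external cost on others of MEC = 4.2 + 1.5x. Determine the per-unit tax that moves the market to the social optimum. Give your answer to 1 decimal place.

Social marginal benefit = demand − MEC = 84.0 - 5.3x.
Set SMB = MC: 84.0 - 5.3x = 23.6 + 2.8x → x* = 7.4568.
The Pigouvian tax equals MEC at x*: 4.2 + 1.5×7.4568 = 15.3852.

tax = $15.4 per unit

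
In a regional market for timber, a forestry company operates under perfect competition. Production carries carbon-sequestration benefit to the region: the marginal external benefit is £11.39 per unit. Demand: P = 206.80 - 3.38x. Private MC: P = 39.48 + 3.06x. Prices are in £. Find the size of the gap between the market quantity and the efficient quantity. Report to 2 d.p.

1.77 units

Market equilibrium (private): 39.48 + 3.06x = 206.80 - 3.38x → x_m = 25.9814.
Social marginal cost = private MC − MEB = 28.09 + 3.06x.
Set SMC = demand: 28.09 + 3.06x = 206.80 - 3.38x → x* = 27.7500.
Gap = |25.9814 − 27.7500| = 1.7686.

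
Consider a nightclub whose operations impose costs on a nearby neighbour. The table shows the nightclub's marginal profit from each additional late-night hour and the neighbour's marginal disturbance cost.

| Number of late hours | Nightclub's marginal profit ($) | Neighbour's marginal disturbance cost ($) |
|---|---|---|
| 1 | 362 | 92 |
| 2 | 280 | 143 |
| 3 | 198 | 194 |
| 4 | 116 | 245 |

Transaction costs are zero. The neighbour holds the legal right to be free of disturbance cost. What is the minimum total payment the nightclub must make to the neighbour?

Efficient level: marginal profit ≥ marginal disturbance cost through level 3, so k* = 3.
With the neighbour holding the right, the nightclub must at least compensate total damage at k*: 92 + 143 + 194 = 429.

$429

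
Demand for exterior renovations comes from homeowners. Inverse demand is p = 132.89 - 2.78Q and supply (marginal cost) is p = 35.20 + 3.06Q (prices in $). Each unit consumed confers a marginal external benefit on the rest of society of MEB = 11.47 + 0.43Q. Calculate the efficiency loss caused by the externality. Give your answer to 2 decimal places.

DWL = $32.19

Market equilibrium (private): 35.20 + 3.06Q = 132.89 - 2.78Q → Q_m = 16.7277.
Social marginal benefit = demand + MEB = 144.36 - 2.35Q.
Set SMB = MC: 144.36 - 2.35Q = 35.20 + 3.06Q → Q* = 20.1774.
The loss is the area between SMB and MC from Q* to Q_m; with linear curves that's a triangle of height MEB(Q_m).
DWL = ½ × 3.4497 × 18.6629 = 32.1907.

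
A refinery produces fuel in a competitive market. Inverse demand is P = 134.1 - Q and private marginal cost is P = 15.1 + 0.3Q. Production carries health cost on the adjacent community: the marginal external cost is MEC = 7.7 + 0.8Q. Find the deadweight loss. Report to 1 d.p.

DWL = 1559.5

Market equilibrium (private): 15.1 + 0.3Q = 134.1 - Q → Q_m = 91.5385.
Social marginal cost = private MC + MEC = 22.8 + 1.1Q.
Set SMC = demand: 22.8 + 1.1Q = 134.1 - Q → Q* = 53.0000.
The welfare-loss triangle has base |Q_m − Q*| and height MEC(Q_m) (the vertical gap between SMC and demand is zero at Q* and MEC at Q_m).
DWL = ½ × 38.5385 × 80.9308 = 1559.4758.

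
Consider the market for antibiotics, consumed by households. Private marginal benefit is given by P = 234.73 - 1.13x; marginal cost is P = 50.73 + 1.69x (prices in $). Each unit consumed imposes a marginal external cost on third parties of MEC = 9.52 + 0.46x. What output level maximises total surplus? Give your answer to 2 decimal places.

x* = 53.20

Social marginal benefit = demand − MEC = 225.21 - 1.59x.
Set SMB = MC: 225.21 - 1.59x = 50.73 + 1.69x → x* = 53.1951.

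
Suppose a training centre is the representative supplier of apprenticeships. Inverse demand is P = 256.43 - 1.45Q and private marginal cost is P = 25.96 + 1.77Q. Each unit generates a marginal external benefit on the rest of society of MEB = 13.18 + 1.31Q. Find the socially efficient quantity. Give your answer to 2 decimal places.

Social marginal cost = private MC − MEB = 12.78 + 0.46Q.
Set SMC = demand: 12.78 + 0.46Q = 256.43 - 1.45Q → Q* = 127.5654.

Q* = 127.57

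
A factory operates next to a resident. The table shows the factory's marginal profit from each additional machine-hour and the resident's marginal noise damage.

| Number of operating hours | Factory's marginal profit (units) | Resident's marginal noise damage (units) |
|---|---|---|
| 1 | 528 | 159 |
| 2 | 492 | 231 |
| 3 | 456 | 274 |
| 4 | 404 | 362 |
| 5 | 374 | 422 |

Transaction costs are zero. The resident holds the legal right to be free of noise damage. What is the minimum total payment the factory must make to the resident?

Efficient level: marginal profit ≥ marginal noise damage through level 4, so k* = 4.
With the resident holding the right, the factory must at least compensate total damage at k*: 159 + 231 + 274 + 362 = 1026.

1026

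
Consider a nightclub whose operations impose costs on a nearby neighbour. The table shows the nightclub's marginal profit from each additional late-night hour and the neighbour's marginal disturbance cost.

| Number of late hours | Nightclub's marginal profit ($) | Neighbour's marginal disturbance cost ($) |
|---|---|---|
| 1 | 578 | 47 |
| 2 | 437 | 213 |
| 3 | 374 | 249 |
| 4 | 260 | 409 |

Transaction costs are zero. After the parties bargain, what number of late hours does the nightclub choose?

Bargaining reaches the level where marginal profit last exceeds marginal disturbance cost.
That holds through level 3 (374 ≥ 249) but not at 4 (260 < 409).

3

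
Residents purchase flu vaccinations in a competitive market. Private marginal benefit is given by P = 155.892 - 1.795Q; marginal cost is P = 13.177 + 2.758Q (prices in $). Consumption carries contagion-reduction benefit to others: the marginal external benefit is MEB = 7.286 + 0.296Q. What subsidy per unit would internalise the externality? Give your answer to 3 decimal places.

subsidy = $17.716 per unit

Social marginal benefit = demand + MEB = 163.178 - 1.499Q.
Set SMB = MC: 163.178 - 1.499Q = 13.177 + 2.758Q → Q* = 35.2363.
The Pigouvian subsidy equals MEB at Q*: 7.286 + 0.296×35.2363 = 17.7159.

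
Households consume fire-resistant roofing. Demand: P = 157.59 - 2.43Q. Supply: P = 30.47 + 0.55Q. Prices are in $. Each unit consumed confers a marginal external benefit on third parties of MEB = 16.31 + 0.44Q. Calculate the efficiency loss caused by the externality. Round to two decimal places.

DWL = $242.24

Market equilibrium (private): 30.47 + 0.55Q = 157.59 - 2.43Q → Q_m = 42.6577.
Social marginal benefit = demand + MEB = 173.90 - 1.99Q.
Set SMB = MC: 173.90 - 1.99Q = 30.47 + 0.55Q → Q* = 56.4685.
The loss is the area between SMB and MC from Q* to Q_m; with linear curves that's a triangle of height MEB(Q_m).
DWL = ½ × 13.8108 × 35.0794 = 242.2373.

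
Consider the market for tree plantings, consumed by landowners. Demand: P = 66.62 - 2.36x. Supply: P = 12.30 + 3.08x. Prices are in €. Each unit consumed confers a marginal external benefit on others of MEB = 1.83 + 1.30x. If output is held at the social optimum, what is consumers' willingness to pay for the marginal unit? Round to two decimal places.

Social marginal benefit = demand + MEB = 68.45 - 1.06x.
Set SMB = MC: 68.45 - 1.06x = 12.30 + 3.08x → x* = 13.5628.
Consumer price on the demand curve at x*: 66.62 − 2.36×13.5628 = 34.6118.

P = €34.61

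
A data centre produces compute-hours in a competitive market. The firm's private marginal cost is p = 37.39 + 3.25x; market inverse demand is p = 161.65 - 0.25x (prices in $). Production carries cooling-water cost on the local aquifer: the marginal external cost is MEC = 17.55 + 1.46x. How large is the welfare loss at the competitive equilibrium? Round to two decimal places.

Market equilibrium (private): 37.39 + 3.25x = 161.65 - 0.25x → x_m = 35.5029.
Social marginal cost = private MC + MEC = 54.94 + 4.71x.
Set SMC = demand: 54.94 + 4.71x = 161.65 - 0.25x → x* = 21.5141.
Between x* and x_m the wedge SMC − demand runs linearly from 0 to MEC(x_m), so the loss is a triangle.
DWL = ½ × 13.9888 × 69.3842 = 485.3008.

DWL = $485.30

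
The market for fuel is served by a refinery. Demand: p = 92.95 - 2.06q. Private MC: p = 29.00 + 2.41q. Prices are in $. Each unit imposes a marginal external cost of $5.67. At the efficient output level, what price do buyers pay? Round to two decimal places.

Social marginal cost = private MC + MEC = 34.67 + 2.41q.
Set SMC = demand: 34.67 + 2.41q = 92.95 - 2.06q → q* = 13.0380.
Consumer price on the demand curve at q*: 92.95 − 2.06×13.0380 = 66.0917.

P = $66.09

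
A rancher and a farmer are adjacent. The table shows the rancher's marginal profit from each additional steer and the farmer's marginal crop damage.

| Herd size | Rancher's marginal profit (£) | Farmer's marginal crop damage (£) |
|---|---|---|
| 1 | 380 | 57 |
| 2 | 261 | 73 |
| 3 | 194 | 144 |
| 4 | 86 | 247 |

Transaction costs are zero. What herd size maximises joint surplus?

Bargaining reaches the level where marginal profit last exceeds marginal crop damage.
That holds through level 3 (194 ≥ 144) but not at 4 (86 < 247).

3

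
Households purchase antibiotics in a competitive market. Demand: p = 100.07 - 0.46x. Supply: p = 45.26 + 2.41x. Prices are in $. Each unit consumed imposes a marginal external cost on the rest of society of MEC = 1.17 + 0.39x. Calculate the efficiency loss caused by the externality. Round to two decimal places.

DWL = $11.39

Market equilibrium (private): 45.26 + 2.41x = 100.07 - 0.46x → x_m = 19.0976.
Social marginal benefit = demand − MEC = 98.90 - 0.85x.
Set SMB = MC: 98.90 - 0.85x = 45.26 + 2.41x → x* = 16.4540.
Height of the DWL triangle at x_m is MC(x_m) − SMB(x_m) = MEC(x_m) = 8.6180.
DWL = ½ × 2.6436 × 8.6180 = 11.3913.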